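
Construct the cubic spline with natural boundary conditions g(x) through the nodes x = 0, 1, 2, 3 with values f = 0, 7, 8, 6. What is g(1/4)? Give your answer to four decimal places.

Write m_i for g''(x_i). With h_i = 1, 1, 1 and divided differences Δ_i = 7, 1, -2, the continuity of g' gives the tridiagonal system
  1·m_0 + 4·m_1 + 1·m_2 = 6(Δ_1 - Δ_0) = -36
  1·m_1 + 4·m_2 + 1·m_3 = 6(Δ_2 - Δ_1) = -18
Natural end conditions: m_0 = m_3 = 0.
Solving the tridiagonal system: m_0 = 0, m_1 = -42/5, m_2 = -12/5, m_3 = 0.
On [0, 1], g(x) = 0 + 42/5·x + 0·x² - 7/5·x³.
With x = 1/4: g(1/4) = 133/64.

2.0781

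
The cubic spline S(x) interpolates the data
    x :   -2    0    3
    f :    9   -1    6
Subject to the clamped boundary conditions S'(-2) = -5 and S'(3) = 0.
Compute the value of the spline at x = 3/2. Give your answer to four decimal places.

1.9000

Put M_i = S'' at the i-th knot. Here h = (2, 3) and Δ = (-5, 7/3), so the interior equations h_(i-1)·M_(i-1) + 2(h_(i-1)+h_i)·M_i + h_i·M_(i+1) = 6(Δ_i − Δ_(i-1)) read
  2·M_0 + 10·M_1 + 3·M_2 = 6(Δ_1 - Δ_0) = 44
Clamped end conditions give two more equations: 2h_0·M_0 + h_0·M_1 = 6(Δ_0 - S'(-2)) = 0 and h_1·M_1 + 2h_1·M_2 = 6(S'(3) - Δ_1) = -14.
Hence M_0 = -17/5, M_1 = 34/5, M_2 = -86/15.
On [0, 3], S(x) = -1 - 8/5·x + 17/5·x² - 94/135·x³.
With x = 3/2: S(3/2) = 19/10.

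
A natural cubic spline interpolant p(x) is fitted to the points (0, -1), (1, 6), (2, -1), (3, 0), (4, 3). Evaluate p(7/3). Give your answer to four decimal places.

-1.7460

Put M_i = p'' at the i-th knot. Here h = (1, 1, 1, 1) and Δ = (7, -7, 1, 3), so the interior equations h_(i-1)·M_(i-1) + 2(h_(i-1)+h_i)·M_i + h_i·M_(i+1) = 6(Δ_i − Δ_(i-1)) read
  1·M_0 + 4·M_1 + 1·M_2 = 6(Δ_1 - Δ_0) = -84
  1·M_1 + 4·M_2 + 1·M_3 = 6(Δ_2 - Δ_1) = 48
  1·M_2 + 4·M_3 + 1·M_4 = 6(Δ_3 - Δ_2) = 12
Natural end conditions: M_0 = M_4 = 0.
Hence M_0 = 0, M_1 = -180/7, M_2 = 132/7, M_3 = -12/7, M_4 = 0.
On [2, 3], p(x) = -1 - 5·(x - 2) + 66/7·(x - 2)² - 24/7·(x - 2)³.
With (x - 2) = 1/3: p(7/3) = -110/63.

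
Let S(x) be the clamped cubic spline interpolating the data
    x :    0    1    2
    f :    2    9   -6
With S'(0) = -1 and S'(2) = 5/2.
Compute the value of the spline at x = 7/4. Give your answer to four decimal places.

Let M_i = S''(x_i). Step sizes h_i = 1, 1; slopes of the chords Δ_i = (y_(i+1) - y_i)/h_i = 7, -15.
  1·M_0 + 4·M_1 + 1·M_2 = 6(Δ_1 - Δ_0) = -132
Clamped end conditions give two more equations: 2h_0·M_0 + h_0·M_1 = 6(Δ_0 - S'(0)) = 48 and h_1·M_1 + 2h_1·M_2 = 6(S'(2) - Δ_1) = 105.
Forward elimination and back-substitution give M_0 = 235/4, M_1 = -139/2, M_2 = 349/4.
On [1, 2], S(x) = 9 - 51/8·(x - 1) - 139/4·(x - 1)² + 209/8·(x - 1)³.
With (x - 1) = 3/4: S(7/4) = -2205/512.

-4.3066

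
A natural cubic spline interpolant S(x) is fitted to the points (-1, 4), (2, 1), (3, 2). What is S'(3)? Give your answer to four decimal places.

1.2500

With M_i denoting the second derivative at x_i, h_i = 3, 1, and Δ_i = (y_(i+1) − y_i)/h_i = -1, 1:
  3·M_0 + 8·M_1 + 1·M_2 = 6(Δ_1 - Δ_0) = 12
Natural end conditions: M_0 = M_2 = 0.
Solving the tridiagonal system: M_0 = 0, M_1 = 3/2, M_2 = 0.
On [2, 3], S'(x) = b_1 + 2c_1·(x - 2) + 3d_1·(x - 2)² with b_1 = Δ_1 - h_1(2M_1 + M_2)/6 = 1/2, c_1 = M_1/2 = 3/4, d_1 = (M_2 - M_1)/(6h_1) = -1/4. So S'(3) = 5/4.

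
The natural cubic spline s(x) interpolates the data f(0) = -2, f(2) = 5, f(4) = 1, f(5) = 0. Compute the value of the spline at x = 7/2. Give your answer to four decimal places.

Put M_i = s'' at the i-th knot. Here h = (2, 2, 1) and Δ = (7/2, -2, -1), so the interior equations h_(i-1)·M_(i-1) + 2(h_(i-1)+h_i)·M_i + h_i·M_(i+1) = 6(Δ_i − Δ_(i-1)) read
  2·M_0 + 8·M_1 + 2·M_2 = 6(Δ_1 - Δ_0) = -33
  2·M_1 + 6·M_2 + 1·M_3 = 6(Δ_2 - Δ_1) = 6
Natural end conditions: M_0 = M_3 = 0.
Solving the tridiagonal system: M_0 = 0, M_1 = -105/22, M_2 = 57/22, M_3 = 0.
On [2, 4], s(x) = 5 + 7/22·(x - 2) - 105/44·(x - 2)² + 27/44·(x - 2)³.
With (x - 2) = 3/2: s(7/2) = 767/352.

2.1790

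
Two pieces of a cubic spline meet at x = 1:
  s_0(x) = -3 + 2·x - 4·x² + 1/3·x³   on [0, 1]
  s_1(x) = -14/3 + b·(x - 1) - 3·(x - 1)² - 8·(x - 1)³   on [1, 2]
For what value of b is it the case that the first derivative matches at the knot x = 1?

s_0'(x) = 2 - 8·x + 1·x², so s_0'(1) = -5. On the right, s_1'(1) = b, so b = -5.

-5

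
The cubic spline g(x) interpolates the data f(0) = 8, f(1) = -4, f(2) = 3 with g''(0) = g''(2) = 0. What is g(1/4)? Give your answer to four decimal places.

With m_i denoting the second derivative at x_i, h_i = 1, 1, and Δ_i = (y_(i+1) − y_i)/h_i = -12, 7:
  1·m_0 + 4·m_1 + 1·m_2 = 6(Δ_1 - Δ_0) = 114
Natural end conditions: m_0 = m_2 = 0.
Forward elimination and back-substitution give m_0 = 0, m_1 = 57/2, m_2 = 0.
On [0, 1], g(x) = 8 - 67/4·x + 0·x² + 19/4·x³.
With x = 1/4: g(1/4) = 995/256.

3.8867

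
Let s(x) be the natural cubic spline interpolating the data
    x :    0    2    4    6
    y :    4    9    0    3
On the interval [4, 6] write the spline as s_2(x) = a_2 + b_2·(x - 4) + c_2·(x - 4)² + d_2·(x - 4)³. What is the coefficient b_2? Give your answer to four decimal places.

-2.6333

Let M_i = s''(x_i). Step sizes h_i = 2, 2, 2; slopes of the chords Δ_i = (y_(i+1) - y_i)/h_i = 5/2, -9/2, 3/2.
  2·M_0 + 8·M_1 + 2·M_2 = 6(Δ_1 - Δ_0) = -42
  2·M_1 + 8·M_2 + 2·M_3 = 6(Δ_2 - Δ_1) = 36
Natural end conditions: M_0 = M_3 = 0.
Hence M_0 = 0, M_1 = -34/5, M_2 = 31/5, M_3 = 0.
On [4, 6], with s_2(x) = a_2 + b_2·(x - 4) + c_2·(x - 4)² + d_2·(x - 4)³: c_2 = M_2/2 = 31/10, d_2 = (M_3 - M_2)/(6h_2) = -31/60, b_2 = Δ_2 - h_2(2M_2 + M_3)/6 = -79/30.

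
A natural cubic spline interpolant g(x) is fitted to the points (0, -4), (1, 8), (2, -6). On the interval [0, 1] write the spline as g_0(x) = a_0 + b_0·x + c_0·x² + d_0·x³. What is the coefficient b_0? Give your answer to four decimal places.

With m_i denoting the second derivative at x_i, h_i = 1, 1, and Δ_i = (y_(i+1) − y_i)/h_i = 12, -14:
  1·m_0 + 4·m_1 + 1·m_2 = 6(Δ_1 - Δ_0) = -156
Natural end conditions: m_0 = m_2 = 0.
Solving: m_0 = 0, m_1 = -39, m_2 = 0.
On [0, 1], with g_0(x) = a_0 + b_0·x + c_0·x² + d_0·x³: c_0 = m_0/2 = 0, d_0 = (m_1 - m_0)/(6h_0) = -13/2, b_0 = Δ_0 - h_0(2m_0 + m_1)/6 = 37/2.

18.5000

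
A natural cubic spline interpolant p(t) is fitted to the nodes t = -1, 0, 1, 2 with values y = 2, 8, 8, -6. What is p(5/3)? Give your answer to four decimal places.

Let m_i = p''(x_i). Step sizes h_i = 1, 1, 1; slopes of the chords Δ_i = (y_(i+1) - y_i)/h_i = 6, 0, -14.
  1·m_0 + 4·m_1 + 1·m_2 = 6(Δ_1 - Δ_0) = -36
  1·m_1 + 4·m_2 + 1·m_3 = 6(Δ_2 - Δ_1) = -84
Natural end conditions: m_0 = m_3 = 0.
Solving the tridiagonal system: m_0 = 0, m_1 = -4, m_2 = -20, m_3 = 0.
On [1, 2], p(t) = 8 - 22/3·(t - 1) - 10·(t - 1)² + 10/3·(t - 1)³.
With (t - 1) = 2/3: p(5/3) = -28/81.

-0.3457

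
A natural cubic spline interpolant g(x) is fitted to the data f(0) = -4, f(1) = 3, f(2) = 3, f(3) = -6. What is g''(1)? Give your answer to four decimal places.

Let M_i = g''(x_i). Step sizes h_i = 1, 1, 1; slopes of the chords Δ_i = (y_(i+1) - y_i)/h_i = 7, 0, -9.
  1·M_0 + 4·M_1 + 1·M_2 = 6(Δ_1 - Δ_0) = -42
  1·M_1 + 4·M_2 + 1·M_3 = 6(Δ_2 - Δ_1) = -54
Natural end conditions: M_0 = M_3 = 0.
Forward elimination and back-substitution give M_0 = 0, M_1 = -38/5, M_2 = -58/5, M_3 = 0.

-7.6000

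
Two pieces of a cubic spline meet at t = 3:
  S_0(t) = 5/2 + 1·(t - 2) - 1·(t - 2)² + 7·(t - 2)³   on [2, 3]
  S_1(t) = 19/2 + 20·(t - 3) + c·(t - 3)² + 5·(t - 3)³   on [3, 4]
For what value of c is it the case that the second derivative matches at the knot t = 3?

20

S_0''(t) = -2 + 42·(t - 2), so S_0''(3) = 40. On the right, S_1''(3) = 2c, so c = 20.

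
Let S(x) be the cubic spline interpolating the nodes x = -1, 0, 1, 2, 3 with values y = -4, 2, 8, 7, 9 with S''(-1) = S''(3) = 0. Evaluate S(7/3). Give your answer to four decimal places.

Let M_i = S''(x_i). Step sizes h_i = 1, 1, 1, 1; slopes of the chords Δ_i = (y_(i+1) - y_i)/h_i = 6, 6, -1, 2.
  1·M_0 + 4·M_1 + 1·M_2 = 6(Δ_1 - Δ_0) = 0
  1·M_1 + 4·M_2 + 1·M_3 = 6(Δ_2 - Δ_1) = -42
  1·M_2 + 4·M_3 + 1·M_4 = 6(Δ_3 - Δ_2) = 18
Natural end conditions: M_0 = M_4 = 0.
Solving the tridiagonal system: M_0 = 0, M_1 = 93/28, M_2 = -93/7, M_3 = 219/28, M_4 = 0.
On [2, 3], S(x) = 7 - 17/28·(x - 2) + 219/56·(x - 2)² - 73/56·(x - 2)³.
With (x - 2) = 1/3: S(7/3) = 5431/756.

7.1839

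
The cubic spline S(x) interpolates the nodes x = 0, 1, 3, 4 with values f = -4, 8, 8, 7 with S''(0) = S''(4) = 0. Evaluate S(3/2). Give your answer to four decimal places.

10.3438

Let M_i = S''(x_i). Step sizes h_i = 1, 2, 1; slopes of the chords Δ_i = (y_(i+1) - y_i)/h_i = 12, 0, -1.
  1·M_0 + 6·M_1 + 2·M_2 = 6(Δ_1 - Δ_0) = -72
  2·M_1 + 6·M_2 + 1·M_3 = 6(Δ_2 - Δ_1) = -6
Natural end conditions: M_0 = M_3 = 0.
Hence M_0 = 0, M_1 = -105/8, M_2 = 27/8, M_3 = 0.
On [1, 3], S(x) = 8 + 61/8·(x - 1) - 105/16·(x - 1)² + 11/8·(x - 1)³.
With (x - 1) = 1/2: S(3/2) = 331/32.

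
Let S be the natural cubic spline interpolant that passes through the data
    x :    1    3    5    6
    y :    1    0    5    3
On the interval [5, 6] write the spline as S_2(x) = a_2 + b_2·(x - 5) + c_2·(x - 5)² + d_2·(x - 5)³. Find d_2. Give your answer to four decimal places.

0.9545

With M_i denoting the second derivative at x_i, h_i = 2, 2, 1, and Δ_i = (y_(i+1) − y_i)/h_i = -1/2, 5/2, -2:
  2·M_0 + 8·M_1 + 2·M_2 = 6(Δ_1 - Δ_0) = 18
  2·M_1 + 6·M_2 + 1·M_3 = 6(Δ_2 - Δ_1) = -27
Natural end conditions: M_0 = M_3 = 0.
Forward elimination and back-substitution give M_0 = 0, M_1 = 81/22, M_2 = -63/11, M_3 = 0.
On [5, 6], with S_2(x) = a_2 + b_2·(x - 5) + c_2·(x - 5)² + d_2·(x - 5)³: c_2 = M_2/2 = -63/22, d_2 = (M_3 - M_2)/(6h_2) = 21/22, b_2 = Δ_2 - h_2(2M_2 + M_3)/6 = -1/11.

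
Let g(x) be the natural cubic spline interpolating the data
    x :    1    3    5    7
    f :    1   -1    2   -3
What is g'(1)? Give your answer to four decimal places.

-1.9333

Write m_i for g''(x_i). With h_i = 2, 2, 2 and divided differences Δ_i = -1, 3/2, -5/2, the continuity of g' gives the tridiagonal system
  2·m_0 + 8·m_1 + 2·m_2 = 6(Δ_1 - Δ_0) = 15
  2·m_1 + 8·m_2 + 2·m_3 = 6(Δ_2 - Δ_1) = -24
Natural end conditions: m_0 = m_3 = 0.
Forward elimination and back-substitution give m_0 = 0, m_1 = 14/5, m_2 = -37/10, m_3 = 0.
On [1, 3], g'(x) = b_0 + 2c_0·(x - 1) + 3d_0·(x - 1)² with b_0 = Δ_0 - h_0(2m_0 + m_1)/6 = -29/15, c_0 = m_0/2 = 0, d_0 = (m_1 - m_0)/(6h_0) = 7/30. So g'(1) = -29/15.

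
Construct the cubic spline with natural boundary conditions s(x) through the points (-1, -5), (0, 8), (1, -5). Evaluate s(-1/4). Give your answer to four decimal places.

6.8828

With σ_i denoting the second derivative at x_i, h_i = 1, 1, and Δ_i = (y_(i+1) − y_i)/h_i = 13, -13:
  1·σ_0 + 4·σ_1 + 1·σ_2 = 6(Δ_1 - Δ_0) = -156
Natural end conditions: σ_0 = σ_2 = 0.
Hence σ_0 = 0, σ_1 = -39, σ_2 = 0.
On [-1, 0], s(x) = -5 + 39/2·(x + 1) + 0·(x + 1)² - 13/2·(x + 1)³.
With (x + 1) = 3/4: s(-1/4) = 881/128.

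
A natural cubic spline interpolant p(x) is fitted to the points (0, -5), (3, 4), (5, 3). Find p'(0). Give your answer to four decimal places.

With M_i denoting the second derivative at x_i, h_i = 3, 2, and Δ_i = (y_(i+1) − y_i)/h_i = 3, -1/2:
  3·M_0 + 10·M_1 + 2·M_2 = 6(Δ_1 - Δ_0) = -21
Natural end conditions: M_0 = M_2 = 0.
Solving: M_0 = 0, M_1 = -21/10, M_2 = 0.
On [0, 3], p'(x) = b_0 + 2c_0·x + 3d_0·x² with b_0 = Δ_0 - h_0(2M_0 + M_1)/6 = 81/20, c_0 = M_0/2 = 0, d_0 = (M_1 - M_0)/(6h_0) = -7/60. So p'(0) = 81/20.

4.0500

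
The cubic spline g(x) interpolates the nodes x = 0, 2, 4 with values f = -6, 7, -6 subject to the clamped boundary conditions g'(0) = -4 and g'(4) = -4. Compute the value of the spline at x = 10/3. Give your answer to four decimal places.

-1.1481

With σ_i denoting the second derivative at x_i, h_i = 2, 2, and Δ_i = (y_(i+1) − y_i)/h_i = 13/2, -13/2:
  2·σ_0 + 8·σ_1 + 2·σ_2 = 6(Δ_1 - Δ_0) = -78
Clamped end conditions give two more equations: 2h_0·σ_0 + h_0·σ_1 = 6(Δ_0 - g'(0)) = 63 and h_1·σ_1 + 2h_1·σ_2 = 6(g'(4) - Δ_1) = 15.
Hence σ_0 = 51/2, σ_1 = -39/2, σ_2 = 27/2.
On [2, 4], g(x) = 7 + 2·(x - 2) - 39/4·(x - 2)² + 11/4·(x - 2)³.
With (x - 2) = 4/3: g(10/3) = -31/27.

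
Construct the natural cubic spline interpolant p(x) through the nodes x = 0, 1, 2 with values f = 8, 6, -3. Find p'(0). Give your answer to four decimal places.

-0.2500

Let M_i = p''(x_i). Step sizes h_i = 1, 1; slopes of the chords Δ_i = (y_(i+1) - y_i)/h_i = -2, -9.
  1·M_0 + 4·M_1 + 1·M_2 = 6(Δ_1 - Δ_0) = -42
Natural end conditions: M_0 = M_2 = 0.
Solving the tridiagonal system: M_0 = 0, M_1 = -21/2, M_2 = 0.
On [0, 1], p'(x) = b_0 + 2c_0·x + 3d_0·x² with b_0 = Δ_0 - h_0(2M_0 + M_1)/6 = -1/4, c_0 = M_0/2 = 0, d_0 = (M_1 - M_0)/(6h_0) = -7/4. So p'(0) = -1/4.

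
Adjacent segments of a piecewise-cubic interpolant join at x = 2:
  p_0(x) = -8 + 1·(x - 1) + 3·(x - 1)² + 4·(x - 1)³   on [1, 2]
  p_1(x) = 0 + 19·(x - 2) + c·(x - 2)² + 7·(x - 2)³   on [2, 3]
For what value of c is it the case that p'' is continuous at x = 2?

p_0''(x) = 6 + 24·(x - 1), so p_0''(2) = 30. On the right, p_1''(2) = 2c, so c = 15.

15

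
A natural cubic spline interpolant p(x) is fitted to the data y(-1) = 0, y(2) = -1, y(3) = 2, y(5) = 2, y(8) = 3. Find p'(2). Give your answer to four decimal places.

2.6438

Put σ_i = p'' at the i-th knot. Here h = (3, 1, 2, 3) and Δ = (-1/3, 3, 0, 1/3), so the interior equations h_(i-1)·σ_(i-1) + 2(h_(i-1)+h_i)·σ_i + h_i·σ_(i+1) = 6(Δ_i − Δ_(i-1)) read
  3·σ_0 + 8·σ_1 + 1·σ_2 = 6(Δ_1 - Δ_0) = 20
  1·σ_1 + 6·σ_2 + 2·σ_3 = 6(Δ_2 - Δ_1) = -18
  2·σ_2 + 10·σ_3 + 3·σ_4 = 6(Δ_3 - Δ_2) = 2
Natural end conditions: σ_0 = σ_4 = 0.
Solving the tridiagonal system: σ_0 = 0, σ_1 = 652/219, σ_2 = -836/219, σ_3 = 211/219, σ_4 = 0.
On [2, 3], p'(x) = b_1 + 2c_1·(x - 2) + 3d_1·(x - 2)² with b_1 = Δ_1 - h_1(2σ_1 + σ_2)/6 = 193/73, c_1 = σ_1/2 = 326/219, d_1 = (σ_2 - σ_1)/(6h_1) = -248/219. So p'(2) = 193/73.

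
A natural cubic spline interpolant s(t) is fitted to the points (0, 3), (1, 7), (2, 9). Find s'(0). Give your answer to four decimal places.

4.5000

With M_i denoting the second derivative at x_i, h_i = 1, 1, and Δ_i = (y_(i+1) − y_i)/h_i = 4, 2:
  1·M_0 + 4·M_1 + 1·M_2 = 6(Δ_1 - Δ_0) = -12
Natural end conditions: M_0 = M_2 = 0.
Solving the tridiagonal system: M_0 = 0, M_1 = -3, M_2 = 0.
On [0, 1], s'(t) = b_0 + 2c_0·t + 3d_0·t² with b_0 = Δ_0 - h_0(2M_0 + M_1)/6 = 9/2, c_0 = M_0/2 = 0, d_0 = (M_1 - M_0)/(6h_0) = -1/2. So s'(0) = 9/2.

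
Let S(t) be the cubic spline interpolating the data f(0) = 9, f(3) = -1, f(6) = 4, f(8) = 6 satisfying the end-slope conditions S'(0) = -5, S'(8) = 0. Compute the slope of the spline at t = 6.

2

Put σ_i = S'' at the i-th knot. Here h = (3, 3, 2) and Δ = (-10/3, 5/3, 1), so the interior equations h_(i-1)·σ_(i-1) + 2(h_(i-1)+h_i)·σ_i + h_i·σ_(i+1) = 6(Δ_i − Δ_(i-1)) read
  3·σ_0 + 12·σ_1 + 3·σ_2 = 6(Δ_1 - Δ_0) = 30
  3·σ_1 + 10·σ_2 + 2·σ_3 = 6(Δ_2 - Δ_1) = -4
Clamped end conditions give two more equations: 2h_0·σ_0 + h_0·σ_1 = 6(Δ_0 - S'(0)) = 10 and h_2·σ_2 + 2h_2·σ_3 = 6(S'(8) - Δ_2) = -6.
Hence σ_0 = 1/3, σ_1 = 8/3, σ_2 = -1, σ_3 = -1.
On [6, 8], S'(t) = b_2 + 2c_2·(t - 6) + 3d_2·(t - 6)² with b_2 = Δ_2 - h_2(2σ_2 + σ_3)/6 = 2, c_2 = σ_2/2 = -1/2, d_2 = (σ_3 - σ_2)/(6h_2) = 0. So S'(6) = 2.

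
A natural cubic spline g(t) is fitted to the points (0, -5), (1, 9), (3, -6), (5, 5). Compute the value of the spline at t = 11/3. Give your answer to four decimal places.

-6.4074

Write M_i for g''(x_i). With h_i = 1, 2, 2 and divided differences Δ_i = 14, -15/2, 11/2, the continuity of g' gives the tridiagonal system
  1·M_0 + 6·M_1 + 2·M_2 = 6(Δ_1 - Δ_0) = -129
  2·M_1 + 8·M_2 + 2·M_3 = 6(Δ_2 - Δ_1) = 78
Natural end conditions: M_0 = M_3 = 0.
Hence M_0 = 0, M_1 = -27, M_2 = 33/2, M_3 = 0.
On [3, 5], g(t) = -6 - 11/2·(t - 3) + 33/4·(t - 3)² - 11/8·(t - 3)³.
With (t - 3) = 2/3: g(11/3) = -173/27.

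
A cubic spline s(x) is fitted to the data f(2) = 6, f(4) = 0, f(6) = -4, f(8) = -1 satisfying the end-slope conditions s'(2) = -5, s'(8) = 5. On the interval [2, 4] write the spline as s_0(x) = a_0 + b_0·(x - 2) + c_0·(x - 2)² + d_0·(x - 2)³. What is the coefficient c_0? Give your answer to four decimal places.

Write M_i for s''(x_i). With h_i = 2, 2, 2 and divided differences Δ_i = -3, -2, 3/2, the continuity of s' gives the tridiagonal system
  2·M_0 + 8·M_1 + 2·M_2 = 6(Δ_1 - Δ_0) = 6
  2·M_1 + 8·M_2 + 2·M_3 = 6(Δ_2 - Δ_1) = 21
Clamped end conditions give two more equations: 2h_0·M_0 + h_0·M_1 = 6(Δ_0 - s'(2)) = 12 and h_2·M_2 + 2h_2·M_3 = 6(s'(8) - Δ_2) = 21.
Forward elimination and back-substitution give M_0 = 97/30, M_1 = -7/15, M_2 = 49/30, M_3 = 133/30.
On [2, 4], with s_0(x) = a_0 + b_0·(x - 2) + c_0·(x - 2)² + d_0·(x - 2)³: c_0 = M_0/2 = 97/60, d_0 = (M_1 - M_0)/(6h_0) = -37/120, b_0 = Δ_0 - h_0(2M_0 + M_1)/6 = -5.

1.6167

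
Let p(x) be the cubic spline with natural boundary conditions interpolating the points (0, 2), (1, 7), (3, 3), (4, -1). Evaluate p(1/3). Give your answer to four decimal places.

Let m_i = p''(x_i). Step sizes h_i = 1, 2, 1; slopes of the chords Δ_i = (y_(i+1) - y_i)/h_i = 5, -2, -4.
  1·m_0 + 6·m_1 + 2·m_2 = 6(Δ_1 - Δ_0) = -42
  2·m_1 + 6·m_2 + 1·m_3 = 6(Δ_2 - Δ_1) = -12
Natural end conditions: m_0 = m_3 = 0.
Solving the tridiagonal system: m_0 = 0, m_1 = -57/8, m_2 = 3/8, m_3 = 0.
On [0, 1], p(x) = 2 + 99/16·x + 0·x² - 19/16·x³.
With x = 1/3: p(1/3) = 217/54.

4.0185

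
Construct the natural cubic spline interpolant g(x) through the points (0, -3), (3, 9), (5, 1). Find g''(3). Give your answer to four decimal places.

Write M_i for g''(x_i). With h_i = 3, 2 and divided differences Δ_i = 4, -4, the continuity of g' gives the tridiagonal system
  3·M_0 + 10·M_1 + 2·M_2 = 6(Δ_1 - Δ_0) = -48
Natural end conditions: M_0 = M_2 = 0.
Hence M_0 = 0, M_1 = -24/5, M_2 = 0.

-4.8000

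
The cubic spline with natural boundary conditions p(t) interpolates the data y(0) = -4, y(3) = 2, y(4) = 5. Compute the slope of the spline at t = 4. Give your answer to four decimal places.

3.1250

With σ_i denoting the second derivative at x_i, h_i = 3, 1, and Δ_i = (y_(i+1) − y_i)/h_i = 2, 3:
  3·σ_0 + 8·σ_1 + 1·σ_2 = 6(Δ_1 - Δ_0) = 6
Natural end conditions: σ_0 = σ_2 = 0.
Solving the tridiagonal system: σ_0 = 0, σ_1 = 3/4, σ_2 = 0.
On [3, 4], p'(t) = b_1 + 2c_1·(t - 3) + 3d_1·(t - 3)² with b_1 = Δ_1 - h_1(2σ_1 + σ_2)/6 = 11/4, c_1 = σ_1/2 = 3/8, d_1 = (σ_2 - σ_1)/(6h_1) = -1/8. So p'(4) = 25/8.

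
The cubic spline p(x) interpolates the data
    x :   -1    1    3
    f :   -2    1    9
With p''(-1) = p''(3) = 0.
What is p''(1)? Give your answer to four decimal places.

With M_i denoting the second derivative at x_i, h_i = 2, 2, and Δ_i = (y_(i+1) − y_i)/h_i = 3/2, 4:
  2·M_0 + 8·M_1 + 2·M_2 = 6(Δ_1 - Δ_0) = 15
Natural end conditions: M_0 = M_2 = 0.
Solving the tridiagonal system: M_0 = 0, M_1 = 15/8, M_2 = 0.

1.8750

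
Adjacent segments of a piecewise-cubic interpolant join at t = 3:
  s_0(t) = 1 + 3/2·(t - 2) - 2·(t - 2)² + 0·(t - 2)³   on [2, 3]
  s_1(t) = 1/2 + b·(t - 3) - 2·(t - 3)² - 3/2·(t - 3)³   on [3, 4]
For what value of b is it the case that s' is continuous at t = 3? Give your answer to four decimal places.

s_0'(t) = 3/2 - 4·(t - 2) + 0·(t - 2)², so s_0'(3) = -5/2. On the right, s_1'(3) = b, so b = -5/2.

-2.5000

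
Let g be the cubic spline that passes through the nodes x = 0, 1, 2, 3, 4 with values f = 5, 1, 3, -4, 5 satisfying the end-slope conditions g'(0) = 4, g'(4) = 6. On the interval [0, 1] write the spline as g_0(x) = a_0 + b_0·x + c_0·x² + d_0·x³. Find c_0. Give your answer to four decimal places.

-18.3929

Put σ_i = g'' at the i-th knot. Here h = (1, 1, 1, 1) and Δ = (-4, 2, -7, 9), so the interior equations h_(i-1)·σ_(i-1) + 2(h_(i-1)+h_i)·σ_i + h_i·σ_(i+1) = 6(Δ_i − Δ_(i-1)) read
  1·σ_0 + 4·σ_1 + 1·σ_2 = 6(Δ_1 - Δ_0) = 36
  1·σ_1 + 4·σ_2 + 1·σ_3 = 6(Δ_2 - Δ_1) = -54
  1·σ_2 + 4·σ_3 + 1·σ_4 = 6(Δ_3 - Δ_2) = 96
Clamped end conditions give two more equations: 2h_0·σ_0 + h_0·σ_1 = 6(Δ_0 - g'(0)) = -48 and h_3·σ_3 + 2h_3·σ_4 = 6(g'(4) - Δ_3) = -18.
Forward elimination and back-substitution give σ_0 = -515/14, σ_1 = 179/7, σ_2 = -59/2, σ_3 = 269/7, σ_4 = -395/14.
On [0, 1], with g_0(x) = a_0 + b_0·x + c_0·x² + d_0·x³: c_0 = σ_0/2 = -515/28, d_0 = (σ_1 - σ_0)/(6h_0) = 291/28, b_0 = Δ_0 - h_0(2σ_0 + σ_1)/6 = 4.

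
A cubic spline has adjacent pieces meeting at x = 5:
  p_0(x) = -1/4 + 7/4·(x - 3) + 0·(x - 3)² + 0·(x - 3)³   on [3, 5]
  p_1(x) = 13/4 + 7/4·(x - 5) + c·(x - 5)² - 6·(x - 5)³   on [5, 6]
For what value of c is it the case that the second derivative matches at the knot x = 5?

0

p_0''(x) = 0 + 0·(x - 3), so p_0''(5) = 0. On the right, p_1''(5) = 2c, so c = 0.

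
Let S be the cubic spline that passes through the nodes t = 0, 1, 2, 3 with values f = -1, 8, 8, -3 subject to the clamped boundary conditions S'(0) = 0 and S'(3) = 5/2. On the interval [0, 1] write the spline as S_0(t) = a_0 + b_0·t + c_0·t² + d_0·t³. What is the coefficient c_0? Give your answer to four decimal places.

Put M_i = S'' at the i-th knot. Here h = (1, 1, 1) and Δ = (9, 0, -11), so the interior equations h_(i-1)·M_(i-1) + 2(h_(i-1)+h_i)·M_i + h_i·M_(i+1) = 6(Δ_i − Δ_(i-1)) read
  1·M_0 + 4·M_1 + 1·M_2 = 6(Δ_1 - Δ_0) = -54
  1·M_1 + 4·M_2 + 1·M_3 = 6(Δ_2 - Δ_1) = -66
Clamped end conditions give two more equations: 2h_0·M_0 + h_0·M_1 = 6(Δ_0 - S'(0)) = 54 and h_2·M_2 + 2h_2·M_3 = 6(S'(3) - Δ_2) = 81.
Solving the tridiagonal system: M_0 = 523/15, M_1 = -236/15, M_2 = -389/15, M_3 = 802/15.
On [0, 1], with S_0(t) = a_0 + b_0·t + c_0·t² + d_0·t³: c_0 = M_0/2 = 523/30, d_0 = (M_1 - M_0)/(6h_0) = -253/30, b_0 = Δ_0 - h_0(2M_0 + M_1)/6 = 0.

17.4333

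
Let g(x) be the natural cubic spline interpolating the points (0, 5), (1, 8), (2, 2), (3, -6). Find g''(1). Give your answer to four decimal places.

With σ_i denoting the second derivative at x_i, h_i = 1, 1, 1, and Δ_i = (y_(i+1) − y_i)/h_i = 3, -6, -8:
  1·σ_0 + 4·σ_1 + 1·σ_2 = 6(Δ_1 - Δ_0) = -54
  1·σ_1 + 4·σ_2 + 1·σ_3 = 6(Δ_2 - Δ_1) = -12
Natural end conditions: σ_0 = σ_3 = 0.
Solving the tridiagonal system: σ_0 = 0, σ_1 = -68/5, σ_2 = 2/5, σ_3 = 0.

-13.6000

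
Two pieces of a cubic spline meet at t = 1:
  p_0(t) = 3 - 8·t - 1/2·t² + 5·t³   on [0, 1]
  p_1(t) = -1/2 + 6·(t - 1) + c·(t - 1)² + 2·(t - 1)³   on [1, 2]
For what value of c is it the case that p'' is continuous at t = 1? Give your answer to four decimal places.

14.5000

p_0''(t) = -1 + 30·t, so p_0''(1) = 29. On the right, p_1''(1) = 2c, so c = 29/2.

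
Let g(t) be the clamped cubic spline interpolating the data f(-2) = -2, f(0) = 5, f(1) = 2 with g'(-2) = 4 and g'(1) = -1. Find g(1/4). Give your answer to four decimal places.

4.3555

Write σ_i for g''(x_i). With h_i = 2, 1 and divided differences Δ_i = 7/2, -3, the continuity of g' gives the tridiagonal system
  2·σ_0 + 6·σ_1 + 1·σ_2 = 6(Δ_1 - Δ_0) = -39
Clamped end conditions give two more equations: 2h_0·σ_0 + h_0·σ_1 = 6(Δ_0 - g'(-2)) = -3 and h_1·σ_1 + 2h_1·σ_2 = 6(g'(1) - Δ_1) = 12.
Solving: σ_0 = 49/12, σ_1 = -29/3, σ_2 = 65/6.
On [0, 1], g(t) = 5 - 19/12·t - 29/6·t² + 41/12·t³.
With t = 1/4: g(1/4) = 1115/256.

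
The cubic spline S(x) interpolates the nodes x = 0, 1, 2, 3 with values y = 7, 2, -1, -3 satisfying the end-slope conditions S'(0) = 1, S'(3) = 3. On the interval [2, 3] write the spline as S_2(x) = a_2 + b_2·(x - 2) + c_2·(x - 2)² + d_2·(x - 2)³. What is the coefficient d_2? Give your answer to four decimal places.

3.8667

Put m_i = S'' at the i-th knot. Here h = (1, 1, 1) and Δ = (-5, -3, -2), so the interior equations h_(i-1)·m_(i-1) + 2(h_(i-1)+h_i)·m_i + h_i·m_(i+1) = 6(Δ_i − Δ_(i-1)) read
  1·m_0 + 4·m_1 + 1·m_2 = 6(Δ_1 - Δ_0) = 12
  1·m_1 + 4·m_2 + 1·m_3 = 6(Δ_2 - Δ_1) = 6
Clamped end conditions give two more equations: 2h_0·m_0 + h_0·m_1 = 6(Δ_0 - S'(0)) = -36 and h_2·m_2 + 2h_2·m_3 = 6(S'(3) - Δ_2) = 30.
Solving: m_0 = -346/15, m_1 = 152/15, m_2 = -82/15, m_3 = 266/15.
On [2, 3], with S_2(x) = a_2 + b_2·(x - 2) + c_2·(x - 2)² + d_2·(x - 2)³: c_2 = m_2/2 = -41/15, d_2 = (m_3 - m_2)/(6h_2) = 58/15, b_2 = Δ_2 - h_2(2m_2 + m_3)/6 = -47/15.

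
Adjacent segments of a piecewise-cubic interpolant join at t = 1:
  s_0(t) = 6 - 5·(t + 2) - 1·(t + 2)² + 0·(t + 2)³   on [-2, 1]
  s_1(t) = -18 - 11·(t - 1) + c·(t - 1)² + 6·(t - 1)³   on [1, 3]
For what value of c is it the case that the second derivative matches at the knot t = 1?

s_0''(t) = -2 + 0·(t + 2), so s_0''(1) = -2. On the right, s_1''(1) = 2c, so c = -1.

-1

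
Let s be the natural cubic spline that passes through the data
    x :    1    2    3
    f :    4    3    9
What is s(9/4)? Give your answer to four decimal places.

With σ_i denoting the second derivative at x_i, h_i = 1, 1, and Δ_i = (y_(i+1) − y_i)/h_i = -1, 6:
  1·σ_0 + 4·σ_1 + 1·σ_2 = 6(Δ_1 - Δ_0) = 42
Natural end conditions: σ_0 = σ_2 = 0.
Solving the tridiagonal system: σ_0 = 0, σ_1 = 21/2, σ_2 = 0.
On [2, 3], s(x) = 3 + 5/2·(x - 2) + 21/4·(x - 2)² - 7/4·(x - 2)³.
With (x - 2) = 1/4: s(9/4) = 1005/256.

3.9258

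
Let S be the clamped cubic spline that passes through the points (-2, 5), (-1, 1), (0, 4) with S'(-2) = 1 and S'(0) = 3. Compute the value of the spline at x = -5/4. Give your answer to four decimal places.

Put M_i = S'' at the i-th knot. Here h = (1, 1) and Δ = (-4, 3), so the interior equations h_(i-1)·M_(i-1) + 2(h_(i-1)+h_i)·M_i + h_i·M_(i+1) = 6(Δ_i − Δ_(i-1)) read
  1·M_0 + 4·M_1 + 1·M_2 = 6(Δ_1 - Δ_0) = 42
Clamped end conditions give two more equations: 2h_0·M_0 + h_0·M_1 = 6(Δ_0 - S'(-2)) = -30 and h_1·M_1 + 2h_1·M_2 = 6(S'(0) - Δ_1) = 0.
Solving: M_0 = -49/2, M_1 = 19, M_2 = -19/2.
On [-2, -1], S(x) = 5 + 1·(x + 2) - 49/4·(x + 2)² + 29/4·(x + 2)³.
With (x + 2) = 3/4: S(-5/4) = 491/256.

1.9180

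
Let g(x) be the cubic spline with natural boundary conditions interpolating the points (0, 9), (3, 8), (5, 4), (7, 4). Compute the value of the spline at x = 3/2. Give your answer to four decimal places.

9.2697

Let M_i = g''(x_i). Step sizes h_i = 3, 2, 2; slopes of the chords Δ_i = (y_(i+1) - y_i)/h_i = -1/3, -2, 0.
  3·M_0 + 10·M_1 + 2·M_2 = 6(Δ_1 - Δ_0) = -10
  2·M_1 + 8·M_2 + 2·M_3 = 6(Δ_2 - Δ_1) = 12
Natural end conditions: M_0 = M_3 = 0.
Forward elimination and back-substitution give M_0 = 0, M_1 = -26/19, M_2 = 35/19, M_3 = 0.
On [0, 3], g(x) = 9 + 20/57·x + 0·x² - 13/171·x³.
With x = 3/2: g(3/2) = 1409/152.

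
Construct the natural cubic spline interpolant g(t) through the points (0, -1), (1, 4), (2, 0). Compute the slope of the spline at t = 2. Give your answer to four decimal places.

Write σ_i for g''(x_i). With h_i = 1, 1 and divided differences Δ_i = 5, -4, the continuity of g' gives the tridiagonal system
  1·σ_0 + 4·σ_1 + 1·σ_2 = 6(Δ_1 - Δ_0) = -54
Natural end conditions: σ_0 = σ_2 = 0.
Forward elimination and back-substitution give σ_0 = 0, σ_1 = -27/2, σ_2 = 0.
On [1, 2], g'(t) = b_1 + 2c_1·(t - 1) + 3d_1·(t - 1)² with b_1 = Δ_1 - h_1(2σ_1 + σ_2)/6 = 1/2, c_1 = σ_1/2 = -27/4, d_1 = (σ_2 - σ_1)/(6h_1) = 9/4. So g'(2) = -25/4.

-6.2500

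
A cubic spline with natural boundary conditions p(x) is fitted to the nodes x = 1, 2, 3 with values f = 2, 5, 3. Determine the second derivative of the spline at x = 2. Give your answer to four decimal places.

-7.5000

Write σ_i for p''(x_i). With h_i = 1, 1 and divided differences Δ_i = 3, -2, the continuity of p' gives the tridiagonal system
  1·σ_0 + 4·σ_1 + 1·σ_2 = 6(Δ_1 - Δ_0) = -30
Natural end conditions: σ_0 = σ_2 = 0.
Solving the tridiagonal system: σ_0 = 0, σ_1 = -15/2, σ_2 = 0.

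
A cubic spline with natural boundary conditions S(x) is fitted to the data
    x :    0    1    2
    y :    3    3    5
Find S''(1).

Put σ_i = S'' at the i-th knot. Here h = (1, 1) and Δ = (0, 2), so the interior equations h_(i-1)·σ_(i-1) + 2(h_(i-1)+h_i)·σ_i + h_i·σ_(i+1) = 6(Δ_i − Δ_(i-1)) read
  1·σ_0 + 4·σ_1 + 1·σ_2 = 6(Δ_1 - Δ_0) = 12
Natural end conditions: σ_0 = σ_2 = 0.
Hence σ_0 = 0, σ_1 = 3, σ_2 = 0.

3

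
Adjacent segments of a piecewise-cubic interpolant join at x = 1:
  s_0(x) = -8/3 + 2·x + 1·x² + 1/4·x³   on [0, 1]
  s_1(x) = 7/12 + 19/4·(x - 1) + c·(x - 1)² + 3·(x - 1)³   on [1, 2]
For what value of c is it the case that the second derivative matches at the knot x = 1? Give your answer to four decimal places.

s_0''(x) = 2 + 3/2·x, so s_0''(1) = 7/2. On the right, s_1''(1) = 2c, so c = 7/4.

1.7500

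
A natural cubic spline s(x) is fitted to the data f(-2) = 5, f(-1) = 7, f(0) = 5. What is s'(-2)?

3

Let M_i = s''(x_i). Step sizes h_i = 1, 1; slopes of the chords Δ_i = (y_(i+1) - y_i)/h_i = 2, -2.
  1·M_0 + 4·M_1 + 1·M_2 = 6(Δ_1 - Δ_0) = -24
Natural end conditions: M_0 = M_2 = 0.
Solving the tridiagonal system: M_0 = 0, M_1 = -6, M_2 = 0.
On [-2, -1], s'(x) = b_0 + 2c_0·(x + 2) + 3d_0·(x + 2)² with b_0 = Δ_0 - h_0(2M_0 + M_1)/6 = 3, c_0 = M_0/2 = 0, d_0 = (M_1 - M_0)/(6h_0) = -1. So s'(-2) = 3.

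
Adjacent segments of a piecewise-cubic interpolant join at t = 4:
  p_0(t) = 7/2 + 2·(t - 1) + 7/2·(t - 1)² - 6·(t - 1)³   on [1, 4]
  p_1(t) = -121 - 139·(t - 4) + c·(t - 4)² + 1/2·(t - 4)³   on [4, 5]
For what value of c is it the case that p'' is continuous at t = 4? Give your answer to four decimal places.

p_0''(t) = 7 - 36·(t - 1), so p_0''(4) = -101. On the right, p_1''(4) = 2c, so c = -101/2.

-50.5000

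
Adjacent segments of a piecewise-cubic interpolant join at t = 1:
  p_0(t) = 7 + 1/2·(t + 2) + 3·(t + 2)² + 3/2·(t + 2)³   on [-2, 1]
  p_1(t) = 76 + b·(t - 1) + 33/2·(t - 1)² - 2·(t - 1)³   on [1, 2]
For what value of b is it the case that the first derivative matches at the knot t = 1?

59

p_0'(t) = 1/2 + 6·(t + 2) + 9/2·(t + 2)², so p_0'(1) = 59. On the right, p_1'(1) = b, so b = 59.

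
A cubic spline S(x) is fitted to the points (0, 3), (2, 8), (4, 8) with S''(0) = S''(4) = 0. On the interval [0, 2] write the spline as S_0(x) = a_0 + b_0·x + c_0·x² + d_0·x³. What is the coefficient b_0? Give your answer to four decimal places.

3.1250

Write m_i for S''(x_i). With h_i = 2, 2 and divided differences Δ_i = 5/2, 0, the continuity of S' gives the tridiagonal system
  2·m_0 + 8·m_1 + 2·m_2 = 6(Δ_1 - Δ_0) = -15
Natural end conditions: m_0 = m_2 = 0.
Solving: m_0 = 0, m_1 = -15/8, m_2 = 0.
On [0, 2], with S_0(x) = a_0 + b_0·x + c_0·x² + d_0·x³: c_0 = m_0/2 = 0, d_0 = (m_1 - m_0)/(6h_0) = -5/32, b_0 = Δ_0 - h_0(2m_0 + m_1)/6 = 25/8.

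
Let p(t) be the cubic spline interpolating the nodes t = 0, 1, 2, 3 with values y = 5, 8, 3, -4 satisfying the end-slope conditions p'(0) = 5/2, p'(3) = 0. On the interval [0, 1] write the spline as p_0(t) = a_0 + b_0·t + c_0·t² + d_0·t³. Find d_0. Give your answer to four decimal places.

Let M_i = p''(x_i). Step sizes h_i = 1, 1, 1; slopes of the chords Δ_i = (y_(i+1) - y_i)/h_i = 3, -5, -7.
  1·M_0 + 4·M_1 + 1·M_2 = 6(Δ_1 - Δ_0) = -48
  1·M_1 + 4·M_2 + 1·M_3 = 6(Δ_2 - Δ_1) = -12
Clamped end conditions give two more equations: 2h_0·M_0 + h_0·M_1 = 6(Δ_0 - p'(0)) = 3 and h_2·M_2 + 2h_2·M_3 = 6(p'(3) - Δ_2) = 42.
Solving the tridiagonal system: M_0 = 116/15, M_1 = -187/15, M_2 = -88/15, M_3 = 359/15.
On [0, 1], with p_0(t) = a_0 + b_0·t + c_0·t² + d_0·t³: c_0 = M_0/2 = 58/15, d_0 = (M_1 - M_0)/(6h_0) = -101/30, b_0 = Δ_0 - h_0(2M_0 + M_1)/6 = 5/2.

-3.3667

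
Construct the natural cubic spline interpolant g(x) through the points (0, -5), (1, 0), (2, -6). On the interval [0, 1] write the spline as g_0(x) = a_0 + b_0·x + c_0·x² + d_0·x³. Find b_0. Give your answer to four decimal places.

With σ_i denoting the second derivative at x_i, h_i = 1, 1, and Δ_i = (y_(i+1) − y_i)/h_i = 5, -6:
  1·σ_0 + 4·σ_1 + 1·σ_2 = 6(Δ_1 - Δ_0) = -66
Natural end conditions: σ_0 = σ_2 = 0.
Hence σ_0 = 0, σ_1 = -33/2, σ_2 = 0.
On [0, 1], with g_0(x) = a_0 + b_0·x + c_0·x² + d_0·x³: c_0 = σ_0/2 = 0, d_0 = (σ_1 - σ_0)/(6h_0) = -11/4, b_0 = Δ_0 - h_0(2σ_0 + σ_1)/6 = 31/4.

7.7500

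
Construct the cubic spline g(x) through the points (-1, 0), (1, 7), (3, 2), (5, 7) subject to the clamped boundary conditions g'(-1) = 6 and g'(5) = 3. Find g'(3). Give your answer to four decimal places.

-0.6000

With M_i denoting the second derivative at x_i, h_i = 2, 2, 2, and Δ_i = (y_(i+1) − y_i)/h_i = 7/2, -5/2, 5/2:
  2·M_0 + 8·M_1 + 2·M_2 = 6(Δ_1 - Δ_0) = -36
  2·M_1 + 8·M_2 + 2·M_3 = 6(Δ_2 - Δ_1) = 30
Clamped end conditions give two more equations: 2h_0·M_0 + h_0·M_1 = 6(Δ_0 - g'(-1)) = -15 and h_2·M_2 + 2h_2·M_3 = 6(g'(5) - Δ_2) = 3.
Solving: M_0 = -9/10, M_1 = -57/10, M_2 = 57/10, M_3 = -21/10.
On [3, 5], g'(x) = b_2 + 2c_2·(x - 3) + 3d_2·(x - 3)² with b_2 = Δ_2 - h_2(2M_2 + M_3)/6 = -3/5, c_2 = M_2/2 = 57/20, d_2 = (M_3 - M_2)/(6h_2) = -13/20. So g'(3) = -3/5.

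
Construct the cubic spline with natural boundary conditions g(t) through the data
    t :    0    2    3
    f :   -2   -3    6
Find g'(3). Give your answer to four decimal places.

Let m_i = g''(x_i). Step sizes h_i = 2, 1; slopes of the chords Δ_i = (y_(i+1) - y_i)/h_i = -1/2, 9.
  2·m_0 + 6·m_1 + 1·m_2 = 6(Δ_1 - Δ_0) = 57
Natural end conditions: m_0 = m_2 = 0.
Hence m_0 = 0, m_1 = 19/2, m_2 = 0.
On [2, 3], g'(t) = b_1 + 2c_1·(t - 2) + 3d_1·(t - 2)² with b_1 = Δ_1 - h_1(2m_1 + m_2)/6 = 35/6, c_1 = m_1/2 = 19/4, d_1 = (m_2 - m_1)/(6h_1) = -19/12. So g'(3) = 127/12.

10.5833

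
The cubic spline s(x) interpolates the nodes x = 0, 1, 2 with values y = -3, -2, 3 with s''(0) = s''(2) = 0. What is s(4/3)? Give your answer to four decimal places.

-0.7037

Put σ_i = s'' at the i-th knot. Here h = (1, 1) and Δ = (1, 5), so the interior equations h_(i-1)·σ_(i-1) + 2(h_(i-1)+h_i)·σ_i + h_i·σ_(i+1) = 6(Δ_i − Δ_(i-1)) read
  1·σ_0 + 4·σ_1 + 1·σ_2 = 6(Δ_1 - Δ_0) = 24
Natural end conditions: σ_0 = σ_2 = 0.
Solving the tridiagonal system: σ_0 = 0, σ_1 = 6, σ_2 = 0.
On [1, 2], s(x) = -2 + 3·(x - 1) + 3·(x - 1)² - 1·(x - 1)³.
With (x - 1) = 1/3: s(4/3) = -19/27.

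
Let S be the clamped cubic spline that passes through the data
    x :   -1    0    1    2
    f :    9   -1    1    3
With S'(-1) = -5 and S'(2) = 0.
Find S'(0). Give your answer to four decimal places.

Write M_i for S''(x_i). With h_i = 1, 1, 1 and divided differences Δ_i = -10, 2, 2, the continuity of S' gives the tridiagonal system
  1·M_0 + 4·M_1 + 1·M_2 = 6(Δ_1 - Δ_0) = 72
  1·M_1 + 4·M_2 + 1·M_3 = 6(Δ_2 - Δ_1) = 0
Clamped end conditions give two more equations: 2h_0·M_0 + h_0·M_1 = 6(Δ_0 - S'(-1)) = -30 and h_2·M_2 + 2h_2·M_3 = 6(S'(2) - Δ_2) = -12.
Solving the tridiagonal system: M_0 = -424/15, M_1 = 398/15, M_2 = -88/15, M_3 = -46/15.
On [0, 1], S'(x) = b_1 + 2c_1·x + 3d_1·x² with b_1 = Δ_1 - h_1(2M_1 + M_2)/6 = -88/15, c_1 = M_1/2 = 199/15, d_1 = (M_2 - M_1)/(6h_1) = -27/5. So S'(0) = -88/15.

-5.8667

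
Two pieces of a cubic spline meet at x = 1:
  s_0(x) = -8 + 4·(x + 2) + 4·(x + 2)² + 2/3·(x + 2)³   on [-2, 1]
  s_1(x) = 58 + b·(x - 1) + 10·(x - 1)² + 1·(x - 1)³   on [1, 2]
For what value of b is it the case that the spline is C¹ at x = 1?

s_0'(x) = 4 + 8·(x + 2) + 2·(x + 2)², so s_0'(1) = 46. On the right, s_1'(1) = b, so b = 46.

46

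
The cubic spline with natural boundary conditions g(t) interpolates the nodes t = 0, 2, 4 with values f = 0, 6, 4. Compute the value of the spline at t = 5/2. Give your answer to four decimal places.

Let M_i = g''(x_i). Step sizes h_i = 2, 2; slopes of the chords Δ_i = (y_(i+1) - y_i)/h_i = 3, -1.
  2·M_0 + 8·M_1 + 2·M_2 = 6(Δ_1 - Δ_0) = -24
Natural end conditions: M_0 = M_2 = 0.
Solving the tridiagonal system: M_0 = 0, M_1 = -3, M_2 = 0.
On [2, 4], g(t) = 6 + 1·(t - 2) - 3/2·(t - 2)² + 1/4·(t - 2)³.
With (t - 2) = 1/2: g(5/2) = 197/32.

6.1563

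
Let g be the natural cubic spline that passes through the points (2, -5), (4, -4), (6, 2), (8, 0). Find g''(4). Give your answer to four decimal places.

2.8000

Write M_i for g''(x_i). With h_i = 2, 2, 2 and divided differences Δ_i = 1/2, 3, -1, the continuity of g' gives the tridiagonal system
  2·M_0 + 8·M_1 + 2·M_2 = 6(Δ_1 - Δ_0) = 15
  2·M_1 + 8·M_2 + 2·M_3 = 6(Δ_2 - Δ_1) = -24
Natural end conditions: M_0 = M_3 = 0.
Forward elimination and back-substitution give M_0 = 0, M_1 = 14/5, M_2 = -37/10, M_3 = 0.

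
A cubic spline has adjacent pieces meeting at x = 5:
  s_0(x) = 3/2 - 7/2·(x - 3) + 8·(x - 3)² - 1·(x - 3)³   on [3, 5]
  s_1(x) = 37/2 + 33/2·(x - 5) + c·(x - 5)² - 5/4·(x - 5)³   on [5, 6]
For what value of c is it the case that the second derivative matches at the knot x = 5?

2

s_0''(x) = 16 - 6·(x - 3), so s_0''(5) = 4. On the right, s_1''(5) = 2c, so c = 2.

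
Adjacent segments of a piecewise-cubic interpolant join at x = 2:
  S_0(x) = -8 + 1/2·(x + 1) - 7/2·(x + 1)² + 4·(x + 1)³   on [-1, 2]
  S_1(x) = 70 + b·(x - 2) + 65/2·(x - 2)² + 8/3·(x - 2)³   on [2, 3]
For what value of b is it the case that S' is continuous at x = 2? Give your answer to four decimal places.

S_0'(x) = 1/2 - 7·(x + 1) + 12·(x + 1)², so S_0'(2) = 175/2. On the right, S_1'(2) = b, so b = 175/2.

87.5000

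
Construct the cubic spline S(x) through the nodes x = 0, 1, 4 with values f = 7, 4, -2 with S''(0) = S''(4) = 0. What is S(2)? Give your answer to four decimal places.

Let σ_i = S''(x_i). Step sizes h_i = 1, 3; slopes of the chords Δ_i = (y_(i+1) - y_i)/h_i = -3, -2.
  1·σ_0 + 8·σ_1 + 3·σ_2 = 6(Δ_1 - Δ_0) = 6
Natural end conditions: σ_0 = σ_2 = 0.
Solving the tridiagonal system: σ_0 = 0, σ_1 = 3/4, σ_2 = 0.
On [1, 4], S(x) = 4 - 11/4·(x - 1) + 3/8·(x - 1)² - 1/24·(x - 1)³.
With (x - 1) = 1: S(2) = 19/12.

1.5833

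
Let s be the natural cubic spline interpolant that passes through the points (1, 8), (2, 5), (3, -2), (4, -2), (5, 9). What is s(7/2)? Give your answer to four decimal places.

Let M_i = s''(x_i). Step sizes h_i = 1, 1, 1, 1; slopes of the chords Δ_i = (y_(i+1) - y_i)/h_i = -3, -7, 0, 11.
  1·M_0 + 4·M_1 + 1·M_2 = 6(Δ_1 - Δ_0) = -24
  1·M_1 + 4·M_2 + 1·M_3 = 6(Δ_2 - Δ_1) = 42
  1·M_2 + 4·M_3 + 1·M_4 = 6(Δ_3 - Δ_2) = 66
Natural end conditions: M_0 = M_4 = 0.
Forward elimination and back-substitution give M_0 = 0, M_1 = -33/4, M_2 = 9, M_3 = 57/4, M_4 = 0.
On [3, 4], s(x) = -2 - 43/8·(x - 3) + 9/2·(x - 3)² + 7/8·(x - 3)³.
With (x - 3) = 1/2: s(7/2) = -221/64.

-3.4531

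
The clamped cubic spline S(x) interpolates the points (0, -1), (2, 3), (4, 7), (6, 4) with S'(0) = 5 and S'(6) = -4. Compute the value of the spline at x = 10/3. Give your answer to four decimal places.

5.8889

Put σ_i = S'' at the i-th knot. Here h = (2, 2, 2) and Δ = (2, 2, -3/2), so the interior equations h_(i-1)·σ_(i-1) + 2(h_(i-1)+h_i)·σ_i + h_i·σ_(i+1) = 6(Δ_i − Δ_(i-1)) read
  2·σ_0 + 8·σ_1 + 2·σ_2 = 6(Δ_1 - Δ_0) = 0
  2·σ_1 + 8·σ_2 + 2·σ_3 = 6(Δ_2 - Δ_1) = -21
Clamped end conditions give two more equations: 2h_0·σ_0 + h_0·σ_1 = 6(Δ_0 - S'(0)) = -18 and h_2·σ_2 + 2h_2·σ_3 = 6(S'(6) - Δ_2) = -15.
Solving the tridiagonal system: σ_0 = -11/2, σ_1 = 2, σ_2 = -5/2, σ_3 = -5/2.
On [2, 4], S(x) = 3 + 3/2·(x - 2) + 1·(x - 2)² - 3/8·(x - 2)³.
With (x - 2) = 4/3: S(10/3) = 53/9.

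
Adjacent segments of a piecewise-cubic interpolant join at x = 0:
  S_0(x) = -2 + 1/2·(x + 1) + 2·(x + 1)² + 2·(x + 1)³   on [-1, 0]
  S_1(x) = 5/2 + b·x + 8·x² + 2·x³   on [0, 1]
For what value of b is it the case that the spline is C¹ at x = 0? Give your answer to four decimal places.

S_0'(x) = 1/2 + 4·(x + 1) + 6·(x + 1)², so S_0'(0) = 21/2. On the right, S_1'(0) = b, so b = 21/2.

10.5000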